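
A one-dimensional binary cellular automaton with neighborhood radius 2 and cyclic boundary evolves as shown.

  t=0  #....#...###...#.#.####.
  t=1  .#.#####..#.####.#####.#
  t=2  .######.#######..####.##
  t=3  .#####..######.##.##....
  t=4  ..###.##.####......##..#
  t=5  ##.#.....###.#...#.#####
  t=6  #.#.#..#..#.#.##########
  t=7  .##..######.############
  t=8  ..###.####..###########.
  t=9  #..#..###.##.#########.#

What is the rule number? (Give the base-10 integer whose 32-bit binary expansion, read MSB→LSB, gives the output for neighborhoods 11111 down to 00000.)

3350125430

  #####|#  b31=1 t=1,i=5
  ####.|#  b30=1 t=0,i=21
  ###.#|.  b29=0 t=0,i=22
  ###..|.  b28=0 t=0,i=11
  ##.##|.  b27=0 t=1,i=16
  ##.#.|#  b26=1 t=0,i=23
  ##..#|#  b25=1 t=1,i=8
  ##...|#  b24=1 t=0,i=12
  #.###|#  b23=1 t=0,i=19
  #.##.|.  b22=0 t=2,i=22
  #.#.#|#  b21=1 t=0,i=17
  #.#..|.  b20=0 t=0,i=0
  #..##|#  b19=1 t=2,i=16
  #..#.|#  b18=1 t=1,i=9
  #...#|#  b17=1 t=0,i=7
  #....|.  b16=0 t=0,i=2
  .####|#  b15=1 t=0,i=20
  .###.|#  b14=1 t=0,i=10
  .##.#|.  b13=0 t=2,i=23
  .##..|#  b12=1 t=3,i=19
  .#.##|#  b11=1 t=0,i=18
  .#.#.|.  b10=0 t=0,i=16
  .#..#|#  b9=1 t=4,i=0
  .#...|#  b8=1 t=0,i=1
  ..###|.  b7=0 t=0,i=9
  ..##.|#  b6=1 t=4,i=19
  ..#.#|#  b5=1 t=0,i=15
  ..#..|#  b4=1 t=0,i=5
  ...##|.  b3=0 t=0,i=8
  ...#.|#  b2=1 t=0,i=4
  ....#|#  b1=1 t=0,i=3
  .....|.  b0=0 t=3,i=22
  bits 11000111101011101101101101110110 = 3350125430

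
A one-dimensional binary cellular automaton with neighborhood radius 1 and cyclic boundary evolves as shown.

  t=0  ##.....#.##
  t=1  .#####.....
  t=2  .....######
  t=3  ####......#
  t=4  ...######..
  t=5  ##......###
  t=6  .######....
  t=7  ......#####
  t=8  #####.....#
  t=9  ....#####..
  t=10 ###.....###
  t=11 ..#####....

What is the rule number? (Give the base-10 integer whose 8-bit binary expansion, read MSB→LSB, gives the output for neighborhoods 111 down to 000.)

  [7] ### => .  t=0,i=0
  [6] ##. => #  t=0,i=1
  [5] #.# => .  t=0,i=8
  [4] #.. => #  t=0,i=2
  [3] .## => .  t=0,i=9
  [2] .#. => .  t=0,i=7
  [1] ..# => .  t=0,i=6
  [0] ... => #  t=0,i=3
  bits 01010001 = 81

81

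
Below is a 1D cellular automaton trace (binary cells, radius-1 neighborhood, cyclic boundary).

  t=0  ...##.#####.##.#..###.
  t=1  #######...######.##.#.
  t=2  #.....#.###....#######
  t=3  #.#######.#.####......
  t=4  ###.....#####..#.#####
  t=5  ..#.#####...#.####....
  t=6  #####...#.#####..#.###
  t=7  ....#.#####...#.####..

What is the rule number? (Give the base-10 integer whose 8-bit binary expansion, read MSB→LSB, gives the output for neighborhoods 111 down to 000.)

111

  ### -> .   bit 7 = 0  t=0,i=7
  ##. -> #   bit 6 = 1  t=0,i=4
  #.# -> #   bit 5 = 1  t=0,i=5
  #.. -> .   bit 4 = 0  t=0,i=16
  .## -> #   bit 3 = 1  t=0,i=3
  .#. -> #   bit 2 = 1  t=0,i=15
  ..# -> #   bit 1 = 1  t=0,i=2
  ... -> #   bit 0 = 1  t=0,i=0
  bits 01101111 = 111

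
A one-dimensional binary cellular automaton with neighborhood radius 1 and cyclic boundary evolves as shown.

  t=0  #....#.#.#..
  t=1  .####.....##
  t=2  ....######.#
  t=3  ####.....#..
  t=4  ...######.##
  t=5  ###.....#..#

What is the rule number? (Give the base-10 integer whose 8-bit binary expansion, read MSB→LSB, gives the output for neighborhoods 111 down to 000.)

83

  [7] ### => .  t=1,i=2
  [6] ##. => #  t=1,i=4
  [5] #.# => .  t=0,i=6
  [4] #.. => #  t=0,i=1
  [3] .## => .  t=1,i=1
  [2] .#. => .  t=0,i=0
  [1] ..# => #  t=0,i=4
  [0] ... => #  t=0,i=2
  bits 01010011 = 83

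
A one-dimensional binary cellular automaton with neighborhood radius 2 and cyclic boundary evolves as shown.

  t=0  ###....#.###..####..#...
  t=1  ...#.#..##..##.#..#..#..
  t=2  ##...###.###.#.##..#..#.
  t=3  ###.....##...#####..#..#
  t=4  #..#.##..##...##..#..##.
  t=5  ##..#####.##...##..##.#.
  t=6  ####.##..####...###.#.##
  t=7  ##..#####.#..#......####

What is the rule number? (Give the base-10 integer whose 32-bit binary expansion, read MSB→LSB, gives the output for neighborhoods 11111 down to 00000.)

  [31] ##### => #  t=3,i=15
  [30] ####. => .  t=0,i=16
  [29] ###.# => .  t=2,i=7
  [28] ###.. => .  t=0,i=2
  [27] ##.## => #  t=2,i=8
  [26] ##.#. => .  t=1,i=14
  [25] ##..# => #  t=0,i=12
  [24] ##... => #  t=0,i=3
  [23] #.### => #  t=0,i=9
  [22] #.##. => #  t=2,i=0
  [21] #.#.# => #  t=2,i=13
  [20] #.#.. => #  t=1,i=5
  [19] #..## => #  t=0,i=13
  [18] #..#. => .  t=0,i=19
  [17] #...# => .  t=0,i=22
  [16] #.... => .  t=0,i=4
  [15] .#### => #  t=0,i=15
  [14] .###. => .  t=0,i=1
  [13] .##.# => #  t=1,i=13
  [12] .##.. => #  t=1,i=9
  [11] .#.## => #  t=0,i=8
  [10] .#.#. => .  t=1,i=4
  [9] .#..# => #  t=1,i=6
  [8] .#... => #  t=0,i=21
  [7] ..### => .  t=0,i=0
  [6] ..##. => .  t=1,i=8
  [5] ..#.# => .  t=0,i=7
  [4] ..#.. => .  t=0,i=20
  [3] ...## => .  t=0,i=23
  [2] ...#. => .  t=0,i=6
  [1] ....# => #  t=0,i=5
  [0] ..... => #  t=1,i=0
  bits 10001011111110001011101100000011 = 2348333827

2348333827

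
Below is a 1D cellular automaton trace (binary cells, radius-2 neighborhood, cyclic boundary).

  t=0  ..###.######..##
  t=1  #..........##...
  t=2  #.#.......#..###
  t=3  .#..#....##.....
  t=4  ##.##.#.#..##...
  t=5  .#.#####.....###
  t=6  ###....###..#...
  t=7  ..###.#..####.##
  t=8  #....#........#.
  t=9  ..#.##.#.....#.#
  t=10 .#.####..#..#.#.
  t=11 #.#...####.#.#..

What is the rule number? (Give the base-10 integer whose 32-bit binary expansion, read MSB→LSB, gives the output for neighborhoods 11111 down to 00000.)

  #####|.  b31=0 t=0,i=8
  ####.|.  b30=0 t=0,i=10
  ###.#|.  b29=0 t=0,i=4
  ###..|#  b28=1 t=0,i=11
  ##.##|.  b27=0 t=0,i=5
  ##.#.|#  b26=1 t=2,i=1
  ##..#|#  b25=1 t=0,i=0
  ##...|#  b24=1 t=1,i=13
  #.###|.  b23=0 t=0,i=6
  #.##.|#  b22=1 t=4,i=3
  #.#.#|#  b21=1 t=4,i=6
  #.#..|.  b20=0 t=2,i=2
  #..##|.  b19=0 t=0,i=1
  #..#.|#  b18=1 t=3,i=3
  #...#|#  b17=1 t=1,i=14
  #....|#  b16=1 t=1,i=2
  .####|.  b15=0 t=0,i=7
  .###.|.  b14=0 t=0,i=3
  .##.#|#  b13=1 t=4,i=1
  .##..|.  b12=0 t=0,i=15
  .#.##|#  b11=1 t=5,i=2
  .#.#.|#  b10=1 t=4,i=7
  .#..#|.  b9=0 t=2,i=11
  .#...|.  b8=0 t=1,i=1
  ..###|.  b7=0 t=0,i=2
  ..##.|.  b6=0 t=0,i=14
  ..#.#|.  b5=0 t=8,i=14
  ..#..|#  b4=1 t=1,i=0
  ...##|#  b3=1 t=1,i=10
  ...#.|#  b2=1 t=1,i=15
  ....#|.  b1=0 t=1,i=9
  .....|.  b0=0 t=1,i=3
  bits 00010111011001110010110000011100 = 392637468

392637468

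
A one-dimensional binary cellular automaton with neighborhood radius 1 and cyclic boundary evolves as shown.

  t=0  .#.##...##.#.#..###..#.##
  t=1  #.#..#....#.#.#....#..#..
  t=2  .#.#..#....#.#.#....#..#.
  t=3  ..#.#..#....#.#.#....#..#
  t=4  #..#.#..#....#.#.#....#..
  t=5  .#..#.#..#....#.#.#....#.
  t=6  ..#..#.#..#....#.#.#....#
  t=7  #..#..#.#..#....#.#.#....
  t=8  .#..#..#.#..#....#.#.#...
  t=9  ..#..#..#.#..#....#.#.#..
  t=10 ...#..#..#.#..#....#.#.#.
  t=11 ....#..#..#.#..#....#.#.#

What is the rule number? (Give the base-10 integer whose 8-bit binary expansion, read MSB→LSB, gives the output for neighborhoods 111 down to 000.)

  [7] ### => .  t=0,i=17
  [6] ##. => .  t=0,i=4
  [5] #.# => #  t=0,i=0
  [4] #.. => #  t=0,i=5
  [3] .## => .  t=0,i=3
  [2] .#. => .  t=0,i=1
  [1] ..# => .  t=0,i=7
  [0] ... => .  t=0,i=6
  bits 00110000 = 48

48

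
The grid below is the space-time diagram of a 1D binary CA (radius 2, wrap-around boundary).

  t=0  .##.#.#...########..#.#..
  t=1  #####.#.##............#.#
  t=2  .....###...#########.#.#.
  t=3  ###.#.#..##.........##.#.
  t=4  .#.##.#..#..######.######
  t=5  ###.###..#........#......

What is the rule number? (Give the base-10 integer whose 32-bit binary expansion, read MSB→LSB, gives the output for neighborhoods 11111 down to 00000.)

204695645

  #####|.  b31=0 t=0,i=12
  ####.|.  b30=0 t=0,i=16
  ###.#|.  b29=0 t=1,i=4
  ###..|.  b28=0 t=0,i=17
  ##.##|#  b27=1 t=4,i=18
  ##.#.|#  b26=1 t=0,i=3
  ##..#|.  b25=0 t=0,i=18
  ##...|.  b24=0 t=1,i=10
  #.###|.  b23=0 t=1,i=24
  #.##.|.  b22=0 t=1,i=8
  #.#.#|#  b21=1 t=0,i=4
  #.#..|#  b20=1 t=0,i=6
  #..##|.  b19=0 t=3,i=8
  #..#.|.  b18=0 t=0,i=19
  #...#|#  b17=1 t=0,i=8
  #....|#  b16=1 t=1,i=11
  .####|.  b15=0 t=0,i=11
  .###.|#  b14=1 t=2,i=6
  .##.#|#  b13=1 t=0,i=2
  .##..|.  b12=0 t=1,i=9
  .#.##|#  b11=1 t=1,i=7
  .#.#.|.  b10=0 t=0,i=5
  .#..#|.  b9=0 t=3,i=7
  .#...|.  b8=0 t=0,i=7
  ..###|.  b7=0 t=0,i=10
  ..##.|#  b6=1 t=0,i=1
  ..#.#|.  b5=0 t=0,i=20
  ..#..|#  b4=1 t=4,i=9
  ...##|#  b3=1 t=0,i=0
  ...#.|#  b2=1 t=1,i=21
  ....#|.  b1=0 t=1,i=20
  .....|#  b0=1 t=1,i=12
  bits 00001100001100110110100001011101 = 204695645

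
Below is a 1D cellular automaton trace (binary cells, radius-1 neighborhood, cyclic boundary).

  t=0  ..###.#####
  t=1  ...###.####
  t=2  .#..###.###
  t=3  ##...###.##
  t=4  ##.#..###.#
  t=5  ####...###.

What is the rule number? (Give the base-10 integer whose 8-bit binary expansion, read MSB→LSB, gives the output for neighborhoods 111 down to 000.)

229

  ### -> #   bit 7 = 1  t=0,i=3
  ##. -> #   bit 6 = 1  t=0,i=4
  #.# -> #   bit 5 = 1  t=0,i=5
  #.. -> .   bit 4 = 0  t=0,i=0
  .## -> .   bit 3 = 0  t=0,i=2
  .#. -> #   bit 2 = 1  t=2,i=1
  ..# -> .   bit 1 = 0  t=0,i=1
  ... -> #   bit 0 = 1  t=1,i=1
  bits 11100101 = 229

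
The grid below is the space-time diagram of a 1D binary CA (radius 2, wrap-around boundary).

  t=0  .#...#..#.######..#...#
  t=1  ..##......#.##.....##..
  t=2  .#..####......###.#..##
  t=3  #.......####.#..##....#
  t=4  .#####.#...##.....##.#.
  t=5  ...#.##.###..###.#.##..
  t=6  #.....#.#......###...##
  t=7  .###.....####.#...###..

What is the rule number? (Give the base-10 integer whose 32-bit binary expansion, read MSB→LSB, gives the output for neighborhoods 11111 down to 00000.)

  nb #####: next=#  (t=0,i=12, bit31=1)
  nb ####.: next=.  (t=0,i=14, bit30=0)
  nb ###.#: next=#  (t=2,i=16, bit29=1)
  nb ###..: next=.  (t=0,i=15, bit28=0)
  nb ##.##: next=.  (t=5,i=7, bit27=0)
  nb ##.#.: next=#  (t=2,i=0, bit26=1)
  nb ##..#: next=.  (t=0,i=16, bit25=0)
  nb ##...: next=#  (t=1,i=4, bit24=1)
  nb #.###: next=#  (t=0,i=10, bit23=1)
  nb #.##.: next=.  (t=1,i=12, bit22=0)
  nb #.#.#: next=#  (t=5,i=17, bit21=1)
  nb #.#..: next=.  (t=0,i=1, bit20=0)
  nb #..##: next=.  (t=2,i=3, bit19=0)
  nb #..#.: next=.  (t=0,i=7, bit18=0)
  nb #...#: next=#  (t=0,i=3, bit17=1)
  nb #....: next=#  (t=1,i=5, bit16=1)
  nb .####: next=.  (t=0,i=11, bit15=0)
  nb .###.: next=.  (t=2,i=15, bit14=0)
  nb .##.#: next=#  (t=2,i=22, bit13=1)
  nb .##..: next=.  (t=1,i=3, bit12=0)
  nb .#.##: next=.  (t=0,i=9, bit11=0)
  nb .#.#.: next=.  (t=0,i=0, bit10=0)
  nb .#..#: next=.  (t=0,i=6, bit9=0)
  nb .#...: next=#  (t=0,i=2, bit8=1)
  nb ..###: next=.  (t=2,i=4, bit7=0)
  nb ..##.: next=.  (t=1,i=2, bit6=0)
  nb ..#.#: next=.  (t=0,i=8, bit5=0)
  nb ..#..: next=.  (t=0,i=5, bit4=0)
  nb ...##: next=#  (t=1,i=1, bit3=1)
  nb ...#.: next=.  (t=0,i=4, bit2=0)
  nb ....#: next=.  (t=1,i=0, bit1=0)
  nb .....: next=#  (t=1,i=6, bit0=1)
  bits 10100101101000110010000100001001 = 2778931465

2778931465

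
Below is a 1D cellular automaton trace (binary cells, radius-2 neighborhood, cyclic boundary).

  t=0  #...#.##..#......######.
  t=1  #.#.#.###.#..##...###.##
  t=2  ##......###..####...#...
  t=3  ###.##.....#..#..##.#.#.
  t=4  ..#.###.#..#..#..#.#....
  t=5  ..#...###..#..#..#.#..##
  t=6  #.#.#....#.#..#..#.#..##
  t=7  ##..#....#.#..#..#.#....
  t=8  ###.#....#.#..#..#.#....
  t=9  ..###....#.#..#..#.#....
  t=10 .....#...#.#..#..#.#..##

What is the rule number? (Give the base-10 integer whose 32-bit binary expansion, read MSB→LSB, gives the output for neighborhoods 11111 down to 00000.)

  #####|#  b31=1 t=0,i=19
  ####.|.  b30=0 t=0,i=21
  ###.#|#  b29=1 t=0,i=22
  ###..|.  b28=0 t=2,i=10
  ##.##|.  b27=0 t=1,i=21
  ##.#.|#  b26=1 t=0,i=23
  ##..#|#  b25=1 t=0,i=8
  ##...|#  b24=1 t=1,i=15
  #.###|.  b23=0 t=1,i=6
  #.##.|#  b22=1 t=0,i=6
  #.#.#|.  b21=0 t=1,i=2
  #.#..|#  b20=1 t=0,i=0
  #..##|.  b19=0 t=1,i=12
  #..#.|.  b18=0 t=0,i=9
  #...#|#  b17=1 t=0,i=2
  #....|.  b16=0 t=0,i=12
  .####|#  b15=1 t=0,i=18
  .###.|.  b14=0 t=1,i=7
  .##.#|.  b13=0 t=3,i=18
  .##..|#  b12=1 t=0,i=7
  .#.##|.  b11=0 t=0,i=5
  .#.#.|.  b10=0 t=1,i=3
  .#..#|.  b9=0 t=1,i=11
  .#...|.  b8=0 t=0,i=1
  ..###|.  b7=0 t=0,i=17
  ..##.|#  b6=1 t=1,i=13
  ..#.#|#  b5=1 t=0,i=4
  ..#..|#  b4=1 t=0,i=10
  ...##|.  b3=0 t=0,i=16
  ...#.|.  b2=0 t=0,i=3
  ....#|.  b1=0 t=0,i=15
  .....|#  b0=1 t=0,i=13
  bits 10100111010100101001000001110001 = 2807206001

2807206001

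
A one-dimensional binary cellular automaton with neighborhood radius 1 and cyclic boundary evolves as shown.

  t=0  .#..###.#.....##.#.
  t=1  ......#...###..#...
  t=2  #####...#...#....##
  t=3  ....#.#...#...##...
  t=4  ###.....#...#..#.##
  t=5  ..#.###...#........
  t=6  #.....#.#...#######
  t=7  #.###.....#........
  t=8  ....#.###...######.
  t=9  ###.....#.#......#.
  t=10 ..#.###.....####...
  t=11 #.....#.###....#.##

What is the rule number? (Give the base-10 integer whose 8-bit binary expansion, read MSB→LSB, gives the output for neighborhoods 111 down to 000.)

  nb ###: next=.  (t=0,i=5, bit7=0)
  nb ##.: next=#  (t=0,i=6, bit6=1)
  nb #.#: next=.  (t=0,i=7, bit5=0)
  nb #..: next=.  (t=0,i=2, bit4=0)
  nb .##: next=.  (t=0,i=4, bit3=0)
  nb .#.: next=.  (t=0,i=1, bit2=0)
  nb ..#: next=.  (t=0,i=0, bit1=0)
  nb ...: next=#  (t=0,i=10, bit0=1)
  bits 01000001 = 65

65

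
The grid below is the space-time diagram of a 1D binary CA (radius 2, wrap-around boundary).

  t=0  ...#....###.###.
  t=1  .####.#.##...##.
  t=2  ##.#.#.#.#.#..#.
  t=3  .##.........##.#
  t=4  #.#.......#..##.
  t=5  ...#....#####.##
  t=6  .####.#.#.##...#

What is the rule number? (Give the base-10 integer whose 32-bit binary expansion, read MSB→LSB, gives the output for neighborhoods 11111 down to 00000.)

3557718934

  ##### -> #   bit 31 = 1  t=5,i=10
  ####. -> #   bit 30 = 1  t=1,i=3
  ###.# -> .   bit 29 = 0  t=0,i=10
  ###.. -> #   bit 28 = 1  t=0,i=14
  ##.## -> .   bit 27 = 0  t=0,i=11
  ##.#. -> #   bit 26 = 1  t=1,i=5
  ##..# -> .   bit 25 = 0  t=1,i=15
  ##... -> .   bit 24 = 0  t=0,i=15
  #.### -> .   bit 23 = 0  t=0,i=12
  #.##. -> .   bit 22 = 0  t=1,i=8
  #.#.# -> .   bit 21 = 0  t=1,i=6
  #.#.. -> .   bit 20 = 0  t=2,i=11
  #..## -> #   bit 19 = 1  t=1,i=0
  #..#. -> #   bit 18 = 1  t=2,i=13
  #...# -> #   bit 17 = 1  t=1,i=11
  #.... -> .   bit 16 = 0  t=0,i=0
  .#### -> .   bit 15 = 0  t=1,i=2
  .###. -> #   bit 14 = 1  t=0,i=9
  .##.# -> #   bit 13 = 1  t=2,i=1
  .##.. -> #   bit 12 = 1  t=1,i=9
  .#.## -> #   bit 11 = 1  t=1,i=7
  .#.#. -> .   bit 10 = 0  t=2,i=4
  .#..# -> #   bit 9 = 1  t=2,i=12
  .#... -> #   bit 8 = 1  t=0,i=4
  ..### -> #   bit 7 = 1  t=0,i=8
  ..##. -> .   bit 6 = 0  t=1,i=13
  ..#.# -> .   bit 5 = 0  t=2,i=14
  ..#.. -> #   bit 4 = 1  t=0,i=3
  ...## -> .   bit 3 = 0  t=0,i=7
  ...#. -> #   bit 2 = 1  t=0,i=2
  ....# -> #   bit 1 = 1  t=0,i=1
  ..... -> .   bit 0 = 0  t=3,i=5
  bits 11010100000011100111101110010110 = 3557718934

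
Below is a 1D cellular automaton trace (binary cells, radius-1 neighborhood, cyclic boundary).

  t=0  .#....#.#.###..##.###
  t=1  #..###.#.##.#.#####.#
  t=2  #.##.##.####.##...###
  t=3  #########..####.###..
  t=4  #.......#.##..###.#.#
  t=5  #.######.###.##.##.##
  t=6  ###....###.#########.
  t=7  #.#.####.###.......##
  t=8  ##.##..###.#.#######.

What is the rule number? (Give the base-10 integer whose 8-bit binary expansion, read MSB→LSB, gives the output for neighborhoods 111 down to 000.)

107

  ###|.  b7=0 t=0,i=11
  ##.|#  b6=1 t=0,i=12
  #.#|#  b5=1 t=0,i=0
  #..|.  b4=0 t=0,i=2
  .##|#  b3=1 t=0,i=10
  .#.|.  b2=0 t=0,i=1
  ..#|#  b1=1 t=0,i=5
  ...|#  b0=1 t=0,i=3
  bits 01101011 = 107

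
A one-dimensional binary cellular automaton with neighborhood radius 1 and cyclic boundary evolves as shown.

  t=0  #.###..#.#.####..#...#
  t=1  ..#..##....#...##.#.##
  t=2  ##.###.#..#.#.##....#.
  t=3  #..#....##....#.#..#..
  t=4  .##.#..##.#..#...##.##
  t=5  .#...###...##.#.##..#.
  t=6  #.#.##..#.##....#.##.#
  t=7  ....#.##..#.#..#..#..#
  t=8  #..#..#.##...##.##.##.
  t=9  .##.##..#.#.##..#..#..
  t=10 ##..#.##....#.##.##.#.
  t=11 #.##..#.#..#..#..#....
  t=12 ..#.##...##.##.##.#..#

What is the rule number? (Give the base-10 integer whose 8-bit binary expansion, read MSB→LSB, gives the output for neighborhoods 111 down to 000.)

  ### -> .   bit 7 = 0  t=0,i=3
  ##. -> .   bit 6 = 0  t=0,i=0
  #.# -> .   bit 5 = 0  t=0,i=1
  #.. -> #   bit 4 = 1  t=0,i=5
  .## -> #   bit 3 = 1  t=0,i=2
  .#. -> .   bit 2 = 0  t=0,i=7
  ..# -> #   bit 1 = 1  t=0,i=6
  ... -> .   bit 0 = 0  t=0,i=19
  bits 00011010 = 26

26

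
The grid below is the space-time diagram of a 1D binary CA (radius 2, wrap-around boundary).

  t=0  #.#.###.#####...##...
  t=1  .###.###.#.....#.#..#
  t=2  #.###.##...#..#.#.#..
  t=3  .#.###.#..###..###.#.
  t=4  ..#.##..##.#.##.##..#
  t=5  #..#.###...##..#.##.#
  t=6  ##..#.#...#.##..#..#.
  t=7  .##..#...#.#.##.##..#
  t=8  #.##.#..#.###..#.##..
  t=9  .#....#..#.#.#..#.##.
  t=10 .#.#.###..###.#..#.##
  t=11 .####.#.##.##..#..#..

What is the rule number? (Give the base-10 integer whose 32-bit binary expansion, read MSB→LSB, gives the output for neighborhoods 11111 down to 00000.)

707386908

  ##### -> .   bit 31 = 0  t=0,i=10
  ####. -> .   bit 30 = 0  t=0,i=11
  ###.# -> #   bit 29 = 1  t=0,i=6
  ###.. -> .   bit 28 = 0  t=0,i=12
  ##.## -> #   bit 27 = 1  t=0,i=7
  ##.#. -> .   bit 26 = 0  t=1,i=8
  ##..# -> #   bit 25 = 1  t=3,i=13
  ##... -> .   bit 24 = 0  t=0,i=13
  #.### -> .   bit 23 = 0  t=0,i=4
  #.##. -> .   bit 22 = 0  t=2,i=6
  #.#.# -> #   bit 21 = 1  t=0,i=2
  #.#.. -> .   bit 20 = 0  t=1,i=9
  #..## -> #   bit 19 = 1  t=3,i=9
  #..#. -> .   bit 18 = 0  t=1,i=19
  #...# -> .   bit 17 = 0  t=0,i=14
  #.... -> #   bit 16 = 1  t=1,i=11
  .#### -> #   bit 15 = 1  t=0,i=9
  .###. -> #   bit 14 = 1  t=0,i=5
  .##.# -> .   bit 13 = 0  t=4,i=9
  .##.. -> #   bit 12 = 1  t=0,i=17
  .#.## -> #   bit 11 = 1  t=0,i=3
  .#.#. -> #   bit 10 = 1  t=0,i=1
  .#..# -> #   bit 9 = 1  t=1,i=18
  .#... -> .   bit 8 = 0  t=1,i=10
  ..### -> .   bit 7 = 0  t=3,i=10
  ..##. -> .   bit 6 = 0  t=0,i=16
  ..#.# -> .   bit 5 = 0  t=0,i=0
  ..#.. -> #   bit 4 = 1  t=2,i=11
  ...## -> #   bit 3 = 1  t=0,i=15
  ...#. -> #   bit 2 = 1  t=0,i=20
  ....# -> .   bit 1 = 0  t=1,i=13
  ..... -> .   bit 0 = 0  t=1,i=12
  bits 00101010001010011101111000011100 = 707386908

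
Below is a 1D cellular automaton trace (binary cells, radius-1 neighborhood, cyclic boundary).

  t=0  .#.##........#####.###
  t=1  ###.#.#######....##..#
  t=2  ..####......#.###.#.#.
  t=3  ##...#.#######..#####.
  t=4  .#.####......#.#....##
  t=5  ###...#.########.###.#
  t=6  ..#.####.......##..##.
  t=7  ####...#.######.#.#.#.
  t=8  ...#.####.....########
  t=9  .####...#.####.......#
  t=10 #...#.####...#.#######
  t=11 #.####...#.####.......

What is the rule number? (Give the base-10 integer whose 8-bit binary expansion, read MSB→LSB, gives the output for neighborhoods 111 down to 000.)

103

  nb ###: next=.  (t=0,i=14, bit7=0)
  nb ##.: next=#  (t=0,i=4, bit6=1)
  nb #.#: next=#  (t=0,i=0, bit5=1)
  nb #..: next=.  (t=0,i=5, bit4=0)
  nb .##: next=.  (t=0,i=3, bit3=0)
  nb .#.: next=#  (t=0,i=1, bit2=1)
  nb ..#: next=#  (t=0,i=12, bit1=1)
  nb ...: next=#  (t=0,i=6, bit0=1)
  bits 01100111 = 103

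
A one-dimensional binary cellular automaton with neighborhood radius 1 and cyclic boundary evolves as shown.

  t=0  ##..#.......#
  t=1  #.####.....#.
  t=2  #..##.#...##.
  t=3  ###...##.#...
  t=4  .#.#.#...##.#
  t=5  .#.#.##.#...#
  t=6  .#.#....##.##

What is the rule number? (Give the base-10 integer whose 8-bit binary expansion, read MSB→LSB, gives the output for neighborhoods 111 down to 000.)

150

  [7] ### => #  t=0,i=0
  [6] ##. => .  t=0,i=1
  [5] #.# => .  t=1,i=1
  [4] #.. => #  t=0,i=2
  [3] .## => .  t=0,i=12
  [2] .#. => #  t=0,i=4
  [1] ..# => #  t=0,i=3
  [0] ... => .  t=0,i=6
  bits 10010110 = 150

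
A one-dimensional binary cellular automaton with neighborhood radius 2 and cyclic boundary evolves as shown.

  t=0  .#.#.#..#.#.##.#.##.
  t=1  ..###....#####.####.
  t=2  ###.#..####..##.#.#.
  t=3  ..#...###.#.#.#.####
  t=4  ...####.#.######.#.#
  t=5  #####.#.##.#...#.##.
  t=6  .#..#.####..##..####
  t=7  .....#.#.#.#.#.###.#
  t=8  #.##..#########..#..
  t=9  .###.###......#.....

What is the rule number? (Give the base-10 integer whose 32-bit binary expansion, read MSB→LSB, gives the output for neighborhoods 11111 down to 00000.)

946519435

  #####|.  b31=0 t=1,i=11
  ####.|.  b30=0 t=1,i=12
  ###.#|#  b29=1 t=1,i=13
  ###..|#  b28=1 t=1,i=4
  ##.##|#  b27=1 t=1,i=14
  ##.#.|.  b26=0 t=0,i=14
  ##..#|.  b25=0 t=0,i=19
  ##...|.  b24=0 t=1,i=5
  #.###|.  b23=0 t=1,i=15
  #.##.|#  b22=1 t=0,i=12
  #.#.#|#  b21=1 t=0,i=3
  #.#..|.  b20=0 t=0,i=5
  #..##|#  b19=1 t=2,i=6
  #..#.|.  b18=0 t=0,i=0
  #...#|#  b17=1 t=1,i=0
  #....|.  b16=0 t=1,i=6
  .####|#  b15=1 t=1,i=10
  .###.|.  b14=0 t=1,i=3
  .##.#|#  b13=1 t=0,i=13
  .##..|#  b12=1 t=0,i=18
  .#.##|#  b11=1 t=0,i=11
  .#.#.|#  b10=1 t=0,i=2
  .#..#|.  b9=0 t=0,i=6
  .#...|#  b8=1 t=3,i=3
  ..###|#  b7=1 t=1,i=2
  ..##.|.  b6=0 t=2,i=13
  ..#.#|.  b5=0 t=0,i=1
  ..#..|.  b4=0 t=3,i=2
  ...##|#  b3=1 t=1,i=1
  ...#.|.  b2=0 t=5,i=14
  ....#|#  b1=1 t=1,i=7
  .....|#  b0=1 t=7,i=2
  bits 00111000011010101011110110001011 = 946519435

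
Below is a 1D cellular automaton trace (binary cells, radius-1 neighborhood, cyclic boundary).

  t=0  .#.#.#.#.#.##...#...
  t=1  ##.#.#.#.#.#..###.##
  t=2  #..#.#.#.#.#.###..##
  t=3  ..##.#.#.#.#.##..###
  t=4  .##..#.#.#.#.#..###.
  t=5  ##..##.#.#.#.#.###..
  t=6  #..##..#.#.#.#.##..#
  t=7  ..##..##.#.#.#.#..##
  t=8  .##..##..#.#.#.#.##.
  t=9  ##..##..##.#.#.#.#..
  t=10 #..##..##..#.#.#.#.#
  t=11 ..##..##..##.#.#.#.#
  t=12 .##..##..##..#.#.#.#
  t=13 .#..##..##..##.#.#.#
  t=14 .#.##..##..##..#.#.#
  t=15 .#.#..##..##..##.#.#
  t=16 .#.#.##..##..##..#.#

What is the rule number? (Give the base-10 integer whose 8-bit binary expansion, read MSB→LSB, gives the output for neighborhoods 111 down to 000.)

143

  ### -> #   bit 7 = 1  t=1,i=0
  ##. -> .   bit 6 = 0  t=0,i=12
  #.# -> .   bit 5 = 0  t=0,i=2
  #.. -> .   bit 4 = 0  t=0,i=13
  .## -> #   bit 3 = 1  t=0,i=11
  .#. -> #   bit 2 = 1  t=0,i=1
  ..# -> #   bit 1 = 1  t=0,i=0
  ... -> #   bit 0 = 1  t=0,i=14
  bits 10001111 = 143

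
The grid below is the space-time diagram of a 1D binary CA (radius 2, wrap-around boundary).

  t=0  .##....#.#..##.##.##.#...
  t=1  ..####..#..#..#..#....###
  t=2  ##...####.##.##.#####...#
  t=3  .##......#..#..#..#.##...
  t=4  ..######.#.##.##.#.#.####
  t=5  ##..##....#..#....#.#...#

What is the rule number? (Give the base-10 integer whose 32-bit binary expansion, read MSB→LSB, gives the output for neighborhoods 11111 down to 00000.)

  nb #####: next=#  (t=2,i=18, bit31=1)
  nb ####.: next=.  (t=1,i=4, bit30=0)
  nb ###.#: next=.  (t=2,i=8, bit29=0)
  nb ###..: next=#  (t=1,i=5, bit28=1)
  nb ##.##: next=#  (t=0,i=14, bit27=1)
  nb ##.#.: next=.  (t=0,i=20, bit26=0)
  nb ##..#: next=#  (t=1,i=0, bit25=1)
  nb ##...: next=#  (t=0,i=3, bit24=1)
  nb #.###: next=.  (t=2,i=16, bit23=0)
  nb #.##.: next=.  (t=0,i=15, bit22=0)
  nb #.#.#: next=.  (t=4,i=9, bit21=0)
  nb #.#..: next=.  (t=0,i=9, bit20=0)
  nb #..##: next=#  (t=0,i=11, bit19=1)
  nb #..#.: next=#  (t=1,i=7, bit18=1)
  nb #...#: next=.  (t=2,i=3, bit17=0)
  nb #....: next=#  (t=0,i=4, bit16=1)
  nb .####: next=.  (t=1,i=3, bit15=0)
  nb .###.: next=.  (t=1,i=23, bit14=0)
  nb .##.#: next=.  (t=0,i=13, bit13=0)
  nb .##..: next=#  (t=0,i=2, bit12=1)
  nb .#.##: next=#  (t=3,i=19, bit11=1)
  nb .#.#.: next=#  (t=0,i=8, bit10=1)
  nb .#..#: next=.  (t=0,i=10, bit9=0)
  nb .#...: next=#  (t=0,i=22, bit8=1)
  nb ..###: next=.  (t=1,i=2, bit7=0)
  nb ..##.: next=.  (t=0,i=1, bit6=0)
  nb ..#.#: next=.  (t=0,i=7, bit5=0)
  nb ..#..: next=#  (t=1,i=8, bit4=1)
  nb ...##: next=.  (t=0,i=0, bit3=0)
  nb ...#.: next=.  (t=0,i=6, bit2=0)
  nb ....#: next=#  (t=0,i=5, bit1=1)
  nb .....: next=#  (t=3,i=5, bit0=1)
  bits 10011011000011010001110100010011 = 2601327891

2601327891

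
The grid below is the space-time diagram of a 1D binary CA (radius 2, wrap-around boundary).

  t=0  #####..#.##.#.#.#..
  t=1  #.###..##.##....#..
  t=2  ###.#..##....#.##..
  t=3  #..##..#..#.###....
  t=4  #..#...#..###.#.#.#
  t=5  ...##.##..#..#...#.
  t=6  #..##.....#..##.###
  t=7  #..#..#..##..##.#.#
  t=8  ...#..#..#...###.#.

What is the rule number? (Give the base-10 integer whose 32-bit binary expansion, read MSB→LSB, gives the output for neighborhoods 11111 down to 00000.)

  [31] ##### => #  t=0,i=2
  [30] ####. => #  t=0,i=3
  [29] ###.# => .  t=2,i=2
  [28] ###.. => #  t=0,i=4
  [27] ##.## => .  t=1,i=9
  [26] ##.#. => #  t=0,i=11
  [25] ##..# => .  t=0,i=5
  [24] ##... => .  t=1,i=12
  [23] #.### => #  t=1,i=2
  [22] #.##. => .  t=0,i=9
  [21] #.#.# => .  t=0,i=12
  [20] #.#.. => #  t=0,i=16
  [19] #..## => .  t=0,i=18
  [18] #..#. => .  t=0,i=6
  [17] #...# => .  t=4,i=5
  [16] #.... => #  t=1,i=13
  [15] .#### => .  t=0,i=1
  [14] .###. => .  t=1,i=3
  [13] .##.# => #  t=0,i=10
  [12] .##.. => .  t=1,i=11
  [11] .#.## => #  t=0,i=8
  [10] .#.#. => .  t=0,i=13
  [9] .#..# => .  t=0,i=17
  [8] .#... => #  t=4,i=4
  [7] ..### => #  t=0,i=0
  [6] ..##. => #  t=1,i=7
  [5] ..#.# => #  t=0,i=7
  [4] ..#.. => #  t=1,i=16
  [3] ...## => .  t=5,i=2
  [2] ...#. => #  t=1,i=15
  [1] ....# => .  t=1,i=14
  [0] ..... => .  t=6,i=7
  bits 11010100100100010010100111110100 = 3566283252

3566283252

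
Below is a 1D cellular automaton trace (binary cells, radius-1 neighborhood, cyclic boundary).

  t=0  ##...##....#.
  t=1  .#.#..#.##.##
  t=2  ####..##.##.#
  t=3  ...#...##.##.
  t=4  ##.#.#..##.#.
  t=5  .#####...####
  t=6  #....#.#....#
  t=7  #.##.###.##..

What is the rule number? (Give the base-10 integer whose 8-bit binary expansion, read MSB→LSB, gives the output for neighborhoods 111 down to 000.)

101

  ### -> .   bit 7 = 0  t=2,i=0
  ##. -> #   bit 6 = 1  t=0,i=1
  #.# -> #   bit 5 = 1  t=0,i=12
  #.. -> .   bit 4 = 0  t=0,i=2
  .## -> .   bit 3 = 0  t=0,i=0
  .#. -> #   bit 2 = 1  t=0,i=11
  ..# -> .   bit 1 = 0  t=0,i=4
  ... -> #   bit 0 = 1  t=0,i=3
  bits 01100101 = 101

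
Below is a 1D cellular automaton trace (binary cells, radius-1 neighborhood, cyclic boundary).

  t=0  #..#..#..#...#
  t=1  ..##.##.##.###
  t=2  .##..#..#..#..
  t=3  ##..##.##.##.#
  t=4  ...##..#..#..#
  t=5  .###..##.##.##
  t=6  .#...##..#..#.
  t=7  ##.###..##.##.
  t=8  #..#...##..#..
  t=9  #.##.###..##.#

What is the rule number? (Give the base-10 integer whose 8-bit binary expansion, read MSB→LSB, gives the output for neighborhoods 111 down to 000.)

15

  ###|.  b7=0 t=1,i=12
  ##.|.  b6=0 t=0,i=0
  #.#|.  b5=0 t=1,i=4
  #..|.  b4=0 t=0,i=1
  .##|#  b3=1 t=0,i=13
  .#.|#  b2=1 t=0,i=3
  ..#|#  b1=1 t=0,i=2
  ...|#  b0=1 t=0,i=11
  bits 00001111 = 15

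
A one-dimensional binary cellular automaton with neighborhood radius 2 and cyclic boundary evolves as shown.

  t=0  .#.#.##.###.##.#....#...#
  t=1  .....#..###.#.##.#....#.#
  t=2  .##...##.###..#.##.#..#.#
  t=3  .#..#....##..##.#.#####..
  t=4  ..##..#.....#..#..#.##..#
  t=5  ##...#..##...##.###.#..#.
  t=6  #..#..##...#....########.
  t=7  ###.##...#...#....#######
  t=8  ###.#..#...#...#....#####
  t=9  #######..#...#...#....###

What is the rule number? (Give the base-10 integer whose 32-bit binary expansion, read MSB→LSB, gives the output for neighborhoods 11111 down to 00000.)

3839836705

  #####|#  b31=1 t=3,i=20
  ####.|#  b30=1 t=3,i=21
  ###.#|#  b29=1 t=0,i=10
  ###..|.  b28=0 t=2,i=11
  ##.##|.  b27=0 t=0,i=7
  ##.#.|#  b26=1 t=0,i=14
  ##..#|.  b25=0 t=2,i=12
  ##...|.  b24=0 t=2,i=3
  #.###|#  b23=1 t=0,i=8
  #.##.|#  b22=1 t=0,i=5
  #.#.#|.  b21=0 t=0,i=1
  #.#..|#  b20=1 t=0,i=15
  #..##|#  b19=1 t=1,i=7
  #..#.|#  b18=1 t=2,i=13
  #...#|#  b17=1 t=0,i=22
  #....|#  b16=1 t=0,i=17
  .####|.  b15=0 t=3,i=19
  .###.|#  b14=1 t=0,i=9
  .##.#|.  b13=0 t=0,i=6
  .##..|.  b12=0 t=2,i=2
  .#.##|.  b11=0 t=0,i=4
  .#.#.|.  b10=0 t=0,i=0
  .#..#|#  b9=1 t=1,i=6
  .#...|.  b8=0 t=0,i=16
  ..###|.  b7=0 t=1,i=8
  ..##.|.  b6=0 t=2,i=6
  ..#.#|#  b5=1 t=0,i=24
  ..#..|.  b4=0 t=0,i=20
  ...##|.  b3=0 t=2,i=5
  ...#.|.  b2=0 t=0,i=19
  ....#|.  b1=0 t=0,i=18
  .....|#  b0=1 t=1,i=2
  bits 11100100110111110100001000100001 = 3839836705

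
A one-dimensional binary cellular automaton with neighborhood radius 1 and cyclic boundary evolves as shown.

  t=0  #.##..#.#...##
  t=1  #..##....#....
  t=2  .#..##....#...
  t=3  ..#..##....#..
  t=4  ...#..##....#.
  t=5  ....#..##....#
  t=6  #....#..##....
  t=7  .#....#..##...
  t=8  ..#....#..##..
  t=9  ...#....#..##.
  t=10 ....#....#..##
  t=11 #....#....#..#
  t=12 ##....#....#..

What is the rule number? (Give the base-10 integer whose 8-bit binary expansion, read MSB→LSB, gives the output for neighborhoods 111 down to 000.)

80

  ### -> .   bit 7 = 0  t=0,i=13
  ##. -> #   bit 6 = 1  t=0,i=0
  #.# -> .   bit 5 = 0  t=0,i=1
  #.. -> #   bit 4 = 1  t=0,i=4
  .## -> .   bit 3 = 0  t=0,i=2
  .#. -> .   bit 2 = 0  t=0,i=6
  ..# -> .   bit 1 = 0  t=0,i=5
  ... -> .   bit 0 = 0  t=0,i=10
  bits 01010000 = 80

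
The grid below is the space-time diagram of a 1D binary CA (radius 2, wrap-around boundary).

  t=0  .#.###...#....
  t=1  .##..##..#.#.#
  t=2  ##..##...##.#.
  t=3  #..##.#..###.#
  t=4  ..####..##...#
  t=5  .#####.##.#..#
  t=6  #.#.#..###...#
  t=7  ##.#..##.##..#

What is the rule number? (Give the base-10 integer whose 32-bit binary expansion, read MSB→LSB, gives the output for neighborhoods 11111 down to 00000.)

  [31] ##### => .  t=5,i=3
  [30] ####. => #  t=4,i=4
  [29] ###.# => .  t=3,i=11
  [28] ###.. => #  t=0,i=5
  [27] ##.## => .  t=3,i=12
  [26] ##.#. => #  t=2,i=11
  [25] ##..# => .  t=1,i=3
  [24] ##... => #  t=0,i=6
  [23] #.### => .  t=0,i=3
  [22] #.##. => #  t=1,i=1
  [21] #.#.# => .  t=1,i=11
  [20] #.#.. => .  t=3,i=6
  [19] #..## => #  t=1,i=4
  [18] #..#. => .  t=1,i=8
  [17] #...# => .  t=0,i=7
  [16] #.... => #  t=0,i=11
  [15] .#### => #  t=4,i=3
  [14] .###. => .  t=0,i=4
  [13] .##.# => #  t=2,i=10
  [12] .##.. => .  t=1,i=2
  [11] .#.## => #  t=0,i=2
  [10] .#.#. => #  t=1,i=10
  [9] .#..# => .  t=3,i=7
  [8] .#... => .  t=0,i=10
  [7] ..### => #  t=3,i=9
  [6] ..##. => #  t=1,i=5
  [5] ..#.# => #  t=0,i=1
  [4] ..#.. => #  t=0,i=9
  [3] ...## => .  t=2,i=8
  [2] ...#. => .  t=0,i=0
  [1] ....# => #  t=0,i=13
  [0] ..... => .  t=0,i=12
  bits 01010101010010011010110011110010 = 1430891762

1430891762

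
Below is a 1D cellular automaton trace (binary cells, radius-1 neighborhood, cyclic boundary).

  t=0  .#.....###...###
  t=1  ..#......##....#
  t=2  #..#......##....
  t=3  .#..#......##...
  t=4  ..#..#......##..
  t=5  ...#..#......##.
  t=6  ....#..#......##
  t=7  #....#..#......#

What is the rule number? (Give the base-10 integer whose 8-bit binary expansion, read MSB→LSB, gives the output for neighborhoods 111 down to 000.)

  ### -> .   bit 7 = 0  t=0,i=8
  ##. -> #   bit 6 = 1  t=0,i=9
  #.# -> .   bit 5 = 0  t=0,i=0
  #.. -> #   bit 4 = 1  t=0,i=2
  .## -> .   bit 3 = 0  t=0,i=7
  .#. -> .   bit 2 = 0  t=0,i=1
  ..# -> .   bit 1 = 0  t=0,i=6
  ... -> .   bit 0 = 0  t=0,i=3
  bits 01010000 = 80

80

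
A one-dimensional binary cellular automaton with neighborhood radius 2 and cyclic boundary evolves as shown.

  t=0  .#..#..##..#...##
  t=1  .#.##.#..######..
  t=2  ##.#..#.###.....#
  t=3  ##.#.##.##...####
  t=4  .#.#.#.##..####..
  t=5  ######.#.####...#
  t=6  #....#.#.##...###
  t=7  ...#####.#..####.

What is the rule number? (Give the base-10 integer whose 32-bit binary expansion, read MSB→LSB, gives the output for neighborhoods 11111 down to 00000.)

721339839

  nb #####: next=.  (t=1,i=11, bit31=0)
  nb ####.: next=.  (t=1,i=13, bit30=0)
  nb ###.#: next=#  (t=2,i=1, bit29=1)
  nb ###..: next=.  (t=1,i=14, bit28=0)
  nb ##.##: next=#  (t=3,i=7, bit27=1)
  nb ##.#.: next=.  (t=0,i=0, bit26=0)
  nb ##..#: next=#  (t=0,i=9, bit25=1)
  nb ##...: next=.  (t=1,i=15, bit24=0)
  nb #.###: next=#  (t=2,i=8, bit23=1)
  nb #.##.: next=#  (t=1,i=3, bit22=1)
  nb #.#.#: next=#  (t=3,i=3, bit21=1)
  nb #.#..: next=#  (t=0,i=1, bit20=1)
  nb #..##: next=#  (t=0,i=6, bit19=1)
  nb #..#.: next=#  (t=0,i=3, bit18=1)
  nb #...#: next=#  (t=0,i=13, bit17=1)
  nb #....: next=.  (t=2,i=12, bit16=0)
  nb .####: next=#  (t=1,i=10, bit15=1)
  nb .###.: next=#  (t=2,i=0, bit14=1)
  nb .##.#: next=.  (t=0,i=16, bit13=0)
  nb .##..: next=.  (t=0,i=8, bit12=0)
  nb .#.##: next=.  (t=1,i=2, bit11=0)
  nb .#.#.: next=#  (t=4,i=2, bit10=1)
  nb .#..#: next=.  (t=0,i=2, bit9=0)
  nb .#...: next=#  (t=0,i=12, bit8=1)
  nb ..###: next=#  (t=1,i=9, bit7=1)
  nb ..##.: next=.  (t=0,i=7, bit6=0)
  nb ..#.#: next=#  (t=1,i=1, bit5=1)
  nb ..#..: next=#  (t=0,i=4, bit4=1)
  nb ...##: next=#  (t=0,i=14, bit3=1)
  nb ...#.: next=#  (t=1,i=0, bit2=1)
  nb ....#: next=#  (t=2,i=14, bit1=1)
  nb .....: next=#  (t=2,i=13, bit0=1)
  bits 00101010111111101100010110111111 = 721339839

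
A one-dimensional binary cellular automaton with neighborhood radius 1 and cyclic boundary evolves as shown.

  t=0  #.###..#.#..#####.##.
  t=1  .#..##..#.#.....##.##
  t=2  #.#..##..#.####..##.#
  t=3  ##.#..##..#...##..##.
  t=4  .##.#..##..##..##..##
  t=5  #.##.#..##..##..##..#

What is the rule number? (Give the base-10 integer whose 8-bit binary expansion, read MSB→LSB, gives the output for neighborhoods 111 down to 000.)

113

  [7] ### => .  t=0,i=3
  [6] ##. => #  t=0,i=4
  [5] #.# => #  t=0,i=1
  [4] #.. => #  t=0,i=5
  [3] .## => .  t=0,i=2
  [2] .#. => .  t=0,i=0
  [1] ..# => .  t=0,i=6
  [0] ... => #  t=1,i=12
  bits 01110001 = 113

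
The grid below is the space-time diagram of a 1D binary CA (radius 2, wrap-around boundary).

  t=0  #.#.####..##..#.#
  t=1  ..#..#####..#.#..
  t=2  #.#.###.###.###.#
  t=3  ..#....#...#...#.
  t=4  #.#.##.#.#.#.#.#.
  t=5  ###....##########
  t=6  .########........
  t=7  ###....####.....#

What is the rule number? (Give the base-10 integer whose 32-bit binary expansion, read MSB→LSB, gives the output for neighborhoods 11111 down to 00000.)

1530627258

  #####|.  b31=0 t=1,i=7
  ####.|#  b30=1 t=0,i=6
  ###.#|.  b29=0 t=2,i=6
  ###..|#  b28=1 t=0,i=7
  ##.##|#  b27=1 t=2,i=7
  ##.#.|.  b26=0 t=0,i=1
  ##..#|#  b25=1 t=0,i=8
  ##...|#  b24=1 t=5,i=3
  #.###|.  b23=0 t=0,i=4
  #.##.|.  b22=0 t=0,i=16
  #.#.#|#  b21=1 t=0,i=2
  #.#..|#  b20=1 t=1,i=14
  #..##|#  b19=1 t=0,i=9
  #..#.|.  b18=0 t=0,i=13
  #...#|#  b17=1 t=3,i=0
  #....|#  b16=1 t=1,i=16
  .####|#  b15=1 t=0,i=5
  .###.|.  b14=0 t=2,i=5
  .##.#|.  b13=0 t=0,i=0
  .##..|.  b12=0 t=0,i=11
  .#.##|.  b11=0 t=0,i=3
  .#.#.|#  b10=1 t=1,i=13
  .#..#|.  b9=0 t=1,i=3
  .#...|.  b8=0 t=1,i=15
  ..###|#  b7=1 t=1,i=5
  ..##.|.  b6=0 t=0,i=10
  ..#.#|#  b5=1 t=0,i=14
  ..#..|#  b4=1 t=1,i=2
  ...##|#  b3=1 t=5,i=6
  ...#.|.  b2=0 t=1,i=1
  ....#|#  b1=1 t=1,i=0
  .....|.  b0=0 t=6,i=11
  bits 01011011001110111000010010111010 = 1530627258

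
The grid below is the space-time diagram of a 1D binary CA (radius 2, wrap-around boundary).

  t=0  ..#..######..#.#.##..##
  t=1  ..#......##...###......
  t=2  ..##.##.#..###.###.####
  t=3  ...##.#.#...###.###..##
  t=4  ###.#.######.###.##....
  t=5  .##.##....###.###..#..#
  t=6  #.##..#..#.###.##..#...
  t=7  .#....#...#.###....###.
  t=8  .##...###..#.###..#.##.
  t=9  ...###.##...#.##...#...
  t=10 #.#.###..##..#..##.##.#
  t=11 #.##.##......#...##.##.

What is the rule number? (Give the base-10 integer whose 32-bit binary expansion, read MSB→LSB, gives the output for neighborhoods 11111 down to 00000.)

2033347865

  [31] ##### => .  t=0,i=7
  [30] ####. => #  t=0,i=9
  [29] ###.# => #  t=2,i=13
  [28] ###.. => #  t=0,i=10
  [27] ##.## => #  t=2,i=4
  [26] ##.#. => .  t=2,i=7
  [25] ##..# => .  t=0,i=0
  [24] ##... => #  t=1,i=11
  [23] #.### => .  t=2,i=15
  [22] #.##. => .  t=0,i=17
  [21] #.#.# => #  t=0,i=15
  [20] #.#.. => #  t=2,i=8
  [19] #..## => .  t=0,i=4
  [18] #..#. => .  t=0,i=1
  [17] #...# => #  t=1,i=12
  [16] #.... => .  t=1,i=4
  [15] .#### => .  t=0,i=6
  [14] .###. => #  t=1,i=15
  [13] .##.# => #  t=2,i=3
  [12] .##.. => .  t=0,i=18
  [11] .#.## => #  t=0,i=16
  [10] .#.#. => #  t=0,i=14
  [9] .#..# => .  t=0,i=3
  [8] .#... => #  t=1,i=3
  [7] ..### => .  t=0,i=5
  [6] ..##. => .  t=0,i=21
  [5] ..#.# => .  t=0,i=13
  [4] ..#.. => #  t=0,i=2
  [3] ...## => #  t=1,i=8
  [2] ...#. => .  t=1,i=1
  [1] ....# => .  t=1,i=0
  [0] ..... => #  t=1,i=5
  bits 01111001001100100110110100011001 = 2033347865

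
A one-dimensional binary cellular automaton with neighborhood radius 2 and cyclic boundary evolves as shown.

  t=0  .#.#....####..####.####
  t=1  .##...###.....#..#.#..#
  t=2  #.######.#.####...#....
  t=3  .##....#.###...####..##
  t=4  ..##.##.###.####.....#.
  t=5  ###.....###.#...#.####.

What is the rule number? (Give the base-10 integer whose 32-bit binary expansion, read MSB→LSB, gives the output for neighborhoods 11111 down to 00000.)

564288735

  nb #####: next=.  (t=2,i=4, bit31=0)
  nb ####.: next=.  (t=0,i=10, bit30=0)
  nb ###.#: next=#  (t=0,i=17, bit29=1)
  nb ###..: next=.  (t=0,i=11, bit28=0)
  nb ##.##: next=.  (t=0,i=18, bit27=0)
  nb ##.#.: next=.  (t=0,i=0, bit26=0)
  nb ##..#: next=.  (t=0,i=12, bit25=0)
  nb ##...: next=#  (t=1,i=3, bit24=1)
  nb #.###: next=#  (t=0,i=19, bit23=1)
  nb #.##.: next=.  (t=1,i=1, bit22=0)
  nb #.#.#: next=#  (t=0,i=1, bit21=1)
  nb #.#..: next=.  (t=0,i=3, bit20=0)
  nb #..##: next=.  (t=0,i=13, bit19=0)
  nb #..#.: next=.  (t=1,i=16, bit18=0)
  nb #...#: next=#  (t=1,i=4, bit17=1)
  nb #....: next=.  (t=0,i=5, bit16=0)
  nb .####: next=.  (t=0,i=9, bit15=0)
  nb .###.: next=#  (t=1,i=7, bit14=1)
  nb .##.#: next=.  (t=3,i=22, bit13=0)
  nb .##..: next=#  (t=1,i=2, bit12=1)
  nb .#.##: next=#  (t=1,i=0, bit11=1)
  nb .#.#.: next=#  (t=0,i=2, bit10=1)
  nb .#..#: next=.  (t=1,i=15, bit9=0)
  nb .#...: next=.  (t=0,i=4, bit8=0)
  nb ..###: next=#  (t=0,i=8, bit7=1)
  nb ..##.: next=#  (t=3,i=21, bit6=1)
  nb ..#.#: next=.  (t=1,i=17, bit5=0)
  nb ..#..: next=#  (t=1,i=14, bit4=1)
  nb ...##: next=#  (t=0,i=7, bit3=1)
  nb ...#.: next=#  (t=1,i=13, bit2=1)
  nb ....#: next=#  (t=0,i=6, bit1=1)
  nb .....: next=#  (t=1,i=11, bit0=1)
  bits 00100001101000100101110011011111 = 564288735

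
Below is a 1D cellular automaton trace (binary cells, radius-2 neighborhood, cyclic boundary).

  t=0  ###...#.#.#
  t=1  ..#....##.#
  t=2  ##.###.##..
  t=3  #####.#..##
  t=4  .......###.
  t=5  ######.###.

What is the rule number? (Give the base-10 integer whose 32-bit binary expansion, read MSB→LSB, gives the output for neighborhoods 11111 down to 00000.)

  ##### -> .   bit 31 = 0  t=3,i=0
  ####. -> .   bit 30 = 0  t=0,i=1
  ###.# -> .   bit 29 = 0  t=2,i=5
  ###.. -> #   bit 28 = 1  t=0,i=2
  ##.## -> #   bit 27 = 1  t=2,i=2
  ##.#. -> .   bit 26 = 0  t=1,i=9
  ##..# -> #   bit 25 = 1  t=2,i=9
  ##... -> .   bit 24 = 0  t=0,i=3
  #.### -> #   bit 23 = 1  t=0,i=10
  #.##. -> .   bit 22 = 0  t=2,i=7
  #.#.# -> #   bit 21 = 1  t=0,i=8
  #.#.. -> .   bit 20 = 0  t=1,i=10
  #..## -> #   bit 19 = 1  t=2,i=10
  #..#. -> #   bit 18 = 1  t=1,i=1
  #...# -> .   bit 17 = 0  t=0,i=4
  #.... -> #   bit 16 = 1  t=1,i=4
  .#### -> .   bit 15 = 0  t=0,i=0
  .###. -> #   bit 14 = 1  t=2,i=4
  .##.# -> #   bit 13 = 1  t=1,i=8
  .##.. -> .   bit 12 = 0  t=2,i=8
  .#.## -> .   bit 11 = 0  t=0,i=9
  .#.#. -> #   bit 10 = 1  t=0,i=7
  .#..# -> #   bit 9 = 1  t=1,i=0
  .#... -> #   bit 8 = 1  t=1,i=3
  ..### -> #   bit 7 = 1  t=3,i=9
  ..##. -> #   bit 6 = 1  t=1,i=7
  ..#.# -> .   bit 5 = 0  t=0,i=6
  ..#.. -> .   bit 4 = 0  t=1,i=2
  ...## -> .   bit 3 = 0  t=1,i=6
  ...#. -> .   bit 2 = 0  t=0,i=5
  ....# -> #   bit 1 = 1  t=1,i=5
  ..... -> #   bit 0 = 1  t=4,i=1
  bits 00011010101011010110011111000011 = 447571907

447571907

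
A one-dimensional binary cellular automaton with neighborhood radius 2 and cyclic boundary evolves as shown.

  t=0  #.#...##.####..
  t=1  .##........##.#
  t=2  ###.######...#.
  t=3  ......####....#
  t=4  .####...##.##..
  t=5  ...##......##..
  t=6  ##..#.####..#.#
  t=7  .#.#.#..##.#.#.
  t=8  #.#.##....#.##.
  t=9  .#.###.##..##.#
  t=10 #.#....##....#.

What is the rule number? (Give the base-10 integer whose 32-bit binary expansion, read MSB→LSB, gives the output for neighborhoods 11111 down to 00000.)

3562347523

  [31] ##### => #  t=2,i=6
  [30] ####. => #  t=0,i=11
  [29] ###.# => .  t=2,i=2
  [28] ###.. => #  t=0,i=12
  [27] ##.## => .  t=0,i=8
  [26] ##.#. => #  t=1,i=13
  [25] ##..# => .  t=0,i=13
  [24] ##... => .  t=1,i=3
  [23] #.### => .  t=0,i=9
  [22] #.##. => #  t=1,i=1
  [21] #.#.# => .  t=1,i=14
  [20] #.#.. => #  t=0,i=2
  [19] #..## => .  t=7,i=7
  [18] #..#. => #  t=0,i=14
  [17] #...# => .  t=0,i=4
  [16] #.... => #  t=1,i=4
  [15] .#### => .  t=0,i=10
  [14] .###. => .  t=2,i=1
  [13] .##.# => .  t=0,i=7
  [12] .##.. => #  t=1,i=2
  [11] .#.## => #  t=1,i=0
  [10] .#.#. => #  t=0,i=1
  [9] .#..# => .  t=7,i=6
  [8] .#... => .  t=0,i=3
  [7] ..### => .  t=3,i=6
  [6] ..##. => .  t=0,i=6
  [5] ..#.# => .  t=0,i=0
  [4] ..#.. => .  t=3,i=14
  [3] ...## => .  t=0,i=5
  [2] ...#. => .  t=2,i=12
  [1] ....# => #  t=1,i=9
  [0] ..... => #  t=1,i=5
  bits 11010100010101010001110000000011 = 3562347523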